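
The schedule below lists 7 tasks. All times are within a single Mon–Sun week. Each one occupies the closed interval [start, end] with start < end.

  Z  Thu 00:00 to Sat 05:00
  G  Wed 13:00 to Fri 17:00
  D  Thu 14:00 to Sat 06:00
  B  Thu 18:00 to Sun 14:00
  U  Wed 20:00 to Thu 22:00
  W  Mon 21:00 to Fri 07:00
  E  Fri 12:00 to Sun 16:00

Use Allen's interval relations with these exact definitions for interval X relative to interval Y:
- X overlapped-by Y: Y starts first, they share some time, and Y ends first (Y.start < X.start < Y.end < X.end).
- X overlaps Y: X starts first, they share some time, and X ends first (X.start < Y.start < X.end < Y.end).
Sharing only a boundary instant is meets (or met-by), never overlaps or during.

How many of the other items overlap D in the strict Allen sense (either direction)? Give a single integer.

6

Target D = [Thu 14:00, Sat 06:00].
B [Thu 18:00, Sun 14:00] → overlapped-by → counts.
E [Fri 12:00, Sun 16:00] → overlapped-by → counts.
G [Wed 13:00, Fri 17:00] → overlaps → counts.
U [Wed 20:00, Thu 22:00] → overlaps → counts.
W [Mon 21:00, Fri 07:00] → overlaps → counts.
Z [Thu 00:00, Sat 05:00] → overlaps → counts.
Total: 6.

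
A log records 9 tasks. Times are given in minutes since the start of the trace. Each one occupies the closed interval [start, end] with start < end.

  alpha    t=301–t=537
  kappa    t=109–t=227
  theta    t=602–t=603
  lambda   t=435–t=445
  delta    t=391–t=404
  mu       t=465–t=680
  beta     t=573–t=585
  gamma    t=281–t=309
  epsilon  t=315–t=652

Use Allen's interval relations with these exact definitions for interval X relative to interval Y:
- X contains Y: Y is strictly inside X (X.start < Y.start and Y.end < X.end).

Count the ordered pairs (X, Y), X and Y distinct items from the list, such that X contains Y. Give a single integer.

Checking all 72 ordered pairs for relation 'contains'; matching pairs in alphabetical order:
(alpha, delta): alpha contains delta ✓
(alpha, lambda): alpha contains lambda ✓
(epsilon, beta): epsilon contains beta ✓
(epsilon, delta): epsilon contains delta ✓
(epsilon, lambda): epsilon contains lambda ✓
(epsilon, theta): epsilon contains theta ✓
(mu, beta): mu contains beta ✓
(mu, theta): mu contains theta ✓
Count: 8.

8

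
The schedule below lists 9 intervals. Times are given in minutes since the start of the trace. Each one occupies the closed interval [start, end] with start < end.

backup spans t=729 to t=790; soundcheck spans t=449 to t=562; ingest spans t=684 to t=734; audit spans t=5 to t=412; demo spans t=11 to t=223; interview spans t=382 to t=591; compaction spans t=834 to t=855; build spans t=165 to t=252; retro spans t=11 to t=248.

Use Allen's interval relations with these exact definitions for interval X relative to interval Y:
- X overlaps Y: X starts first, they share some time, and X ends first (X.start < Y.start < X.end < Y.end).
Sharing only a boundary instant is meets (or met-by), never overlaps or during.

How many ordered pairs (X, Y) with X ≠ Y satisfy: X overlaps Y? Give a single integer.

Checking all 72 ordered pairs for relation 'overlaps'; matching pairs in alphabetical order:
(audit, interview): audit overlaps interview ✓
(demo, build): demo overlaps build ✓
(ingest, backup): ingest overlaps backup ✓
(retro, build): retro overlaps build ✓
Count: 4.

4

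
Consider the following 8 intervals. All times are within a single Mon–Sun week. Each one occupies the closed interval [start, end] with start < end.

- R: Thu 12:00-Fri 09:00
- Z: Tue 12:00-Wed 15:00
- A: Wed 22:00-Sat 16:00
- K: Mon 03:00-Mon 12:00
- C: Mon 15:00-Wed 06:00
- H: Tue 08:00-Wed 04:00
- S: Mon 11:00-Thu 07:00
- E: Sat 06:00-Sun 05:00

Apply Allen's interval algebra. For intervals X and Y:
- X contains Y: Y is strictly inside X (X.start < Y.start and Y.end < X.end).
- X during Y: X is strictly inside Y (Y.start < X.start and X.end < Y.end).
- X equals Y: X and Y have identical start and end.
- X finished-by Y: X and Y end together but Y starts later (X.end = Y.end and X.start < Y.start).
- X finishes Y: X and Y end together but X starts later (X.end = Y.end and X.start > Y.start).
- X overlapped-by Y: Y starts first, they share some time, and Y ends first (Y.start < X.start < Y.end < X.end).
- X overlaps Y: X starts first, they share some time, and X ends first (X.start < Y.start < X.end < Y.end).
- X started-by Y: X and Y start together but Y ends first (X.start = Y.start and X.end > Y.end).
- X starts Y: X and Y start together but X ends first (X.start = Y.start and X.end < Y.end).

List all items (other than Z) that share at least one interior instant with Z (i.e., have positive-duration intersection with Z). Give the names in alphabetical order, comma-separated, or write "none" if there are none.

C, H, S

Target Z = [Tue 12:00, Wed 15:00].
A [Wed 22:00, Sat 16:00] → after → no.
C [Mon 15:00, Wed 06:00] → overlaps → yes.
E [Sat 06:00, Sun 05:00] → after → no.
H [Tue 08:00, Wed 04:00] → overlaps → yes.
K [Mon 03:00, Mon 12:00] → before → no.
R [Thu 12:00, Fri 09:00] → after → no.
S [Mon 11:00, Thu 07:00] → contains → yes.
Result: C, H, S.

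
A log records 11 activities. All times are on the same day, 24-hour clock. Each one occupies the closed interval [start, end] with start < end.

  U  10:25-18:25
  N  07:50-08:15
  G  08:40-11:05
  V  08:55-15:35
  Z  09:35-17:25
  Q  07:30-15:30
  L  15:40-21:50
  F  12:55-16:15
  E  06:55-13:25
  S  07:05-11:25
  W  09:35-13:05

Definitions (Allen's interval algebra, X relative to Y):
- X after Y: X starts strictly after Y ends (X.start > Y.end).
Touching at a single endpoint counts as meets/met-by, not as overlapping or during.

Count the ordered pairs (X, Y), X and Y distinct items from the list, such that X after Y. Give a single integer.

Checking all 110 ordered pairs for relation 'after'; matching pairs in alphabetical order:
(F, G): F after G ✓
(F, N): F after N ✓
(F, S): F after S ✓
(G, N): G after N ✓
(L, E): L after E ✓
(L, G): L after G ✓
(L, N): L after N ✓
(L, Q): L after Q ✓
(L, S): L after S ✓
(L, V): L after V ✓
(L, W): L after W ✓
(U, N): U after N ✓
(V, N): V after N ✓
(W, N): W after N ✓
(Z, N): Z after N ✓
Count: 15.

15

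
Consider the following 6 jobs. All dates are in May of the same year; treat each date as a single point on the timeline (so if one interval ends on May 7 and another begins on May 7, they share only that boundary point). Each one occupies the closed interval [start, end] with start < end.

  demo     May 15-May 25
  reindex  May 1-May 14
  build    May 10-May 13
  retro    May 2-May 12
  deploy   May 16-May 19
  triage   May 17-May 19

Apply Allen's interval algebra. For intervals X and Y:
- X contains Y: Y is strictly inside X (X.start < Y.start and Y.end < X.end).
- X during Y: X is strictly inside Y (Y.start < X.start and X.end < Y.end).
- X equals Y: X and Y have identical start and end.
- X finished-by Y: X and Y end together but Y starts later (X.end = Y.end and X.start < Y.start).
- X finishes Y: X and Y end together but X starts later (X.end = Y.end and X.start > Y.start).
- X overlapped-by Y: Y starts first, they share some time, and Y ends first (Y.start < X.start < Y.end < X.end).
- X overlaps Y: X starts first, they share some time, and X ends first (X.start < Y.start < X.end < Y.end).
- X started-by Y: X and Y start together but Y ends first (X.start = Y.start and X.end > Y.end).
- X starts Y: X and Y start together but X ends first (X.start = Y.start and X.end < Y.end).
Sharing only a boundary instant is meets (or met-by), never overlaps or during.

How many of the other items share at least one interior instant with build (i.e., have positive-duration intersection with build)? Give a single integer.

Target build = [May 10, May 13].
demo [May 15, May 25] → after → no.
deploy [May 16, May 19] → after → no.
reindex [May 1, May 14] → contains → counts.
retro [May 2, May 12] → overlaps → counts.
triage [May 17, May 19] → after → no.
Total: 2.

2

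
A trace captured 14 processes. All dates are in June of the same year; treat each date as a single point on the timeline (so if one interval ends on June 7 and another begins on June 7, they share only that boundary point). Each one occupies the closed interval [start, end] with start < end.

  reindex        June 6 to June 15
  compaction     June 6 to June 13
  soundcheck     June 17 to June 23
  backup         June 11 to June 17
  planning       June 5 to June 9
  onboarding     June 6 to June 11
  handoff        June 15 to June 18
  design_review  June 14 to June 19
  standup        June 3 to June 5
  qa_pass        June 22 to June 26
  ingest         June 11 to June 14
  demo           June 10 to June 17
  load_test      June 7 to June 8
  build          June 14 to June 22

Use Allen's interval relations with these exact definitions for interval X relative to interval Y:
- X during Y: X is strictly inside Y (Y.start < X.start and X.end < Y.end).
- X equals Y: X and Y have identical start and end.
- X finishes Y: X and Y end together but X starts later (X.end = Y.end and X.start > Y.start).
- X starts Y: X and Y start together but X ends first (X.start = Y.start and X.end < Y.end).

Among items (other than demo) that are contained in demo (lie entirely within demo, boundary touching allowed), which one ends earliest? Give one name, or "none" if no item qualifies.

ingest

Target demo = [June 10, June 17].
backup [June 11, June 17] → finishes → candidate.
build [June 14, June 22] → overlapped-by → excluded.
compaction [June 6, June 13] → overlaps → excluded.
design_review [June 14, June 19] → overlapped-by → excluded.
handoff [June 15, June 18] → overlapped-by → excluded.
ingest [June 11, June 14] → during → candidate.
load_test [June 7, June 8] → before → excluded.
onboarding [June 6, June 11] → overlaps → excluded.
planning [June 5, June 9] → before → excluded.
qa_pass [June 22, June 26] → after → excluded.
reindex [June 6, June 15] → overlaps → excluded.
soundcheck [June 17, June 23] → met-by → excluded.
standup [June 3, June 5] → before → excluded.
Among candidates, earliest end is June 14 → ingest.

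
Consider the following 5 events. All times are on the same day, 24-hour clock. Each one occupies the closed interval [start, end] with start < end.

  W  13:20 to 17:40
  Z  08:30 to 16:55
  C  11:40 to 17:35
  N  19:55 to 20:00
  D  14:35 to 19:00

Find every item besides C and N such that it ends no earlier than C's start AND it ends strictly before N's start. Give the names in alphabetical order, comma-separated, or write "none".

Conditions: its end is no earlier than C's start (X.end >= 11:40) AND its end is strictly before N's start (X.end < 19:55).
D: end 19:00 >= 11:40? ✓; end 19:00 < 19:55? ✓ → yes.
W: end 17:40 >= 11:40? ✓; end 17:40 < 19:55? ✓ → yes.
Z: end 16:55 >= 11:40? ✓; end 16:55 < 19:55? ✓ → yes.
Result: D, W, Z.

D, W, Z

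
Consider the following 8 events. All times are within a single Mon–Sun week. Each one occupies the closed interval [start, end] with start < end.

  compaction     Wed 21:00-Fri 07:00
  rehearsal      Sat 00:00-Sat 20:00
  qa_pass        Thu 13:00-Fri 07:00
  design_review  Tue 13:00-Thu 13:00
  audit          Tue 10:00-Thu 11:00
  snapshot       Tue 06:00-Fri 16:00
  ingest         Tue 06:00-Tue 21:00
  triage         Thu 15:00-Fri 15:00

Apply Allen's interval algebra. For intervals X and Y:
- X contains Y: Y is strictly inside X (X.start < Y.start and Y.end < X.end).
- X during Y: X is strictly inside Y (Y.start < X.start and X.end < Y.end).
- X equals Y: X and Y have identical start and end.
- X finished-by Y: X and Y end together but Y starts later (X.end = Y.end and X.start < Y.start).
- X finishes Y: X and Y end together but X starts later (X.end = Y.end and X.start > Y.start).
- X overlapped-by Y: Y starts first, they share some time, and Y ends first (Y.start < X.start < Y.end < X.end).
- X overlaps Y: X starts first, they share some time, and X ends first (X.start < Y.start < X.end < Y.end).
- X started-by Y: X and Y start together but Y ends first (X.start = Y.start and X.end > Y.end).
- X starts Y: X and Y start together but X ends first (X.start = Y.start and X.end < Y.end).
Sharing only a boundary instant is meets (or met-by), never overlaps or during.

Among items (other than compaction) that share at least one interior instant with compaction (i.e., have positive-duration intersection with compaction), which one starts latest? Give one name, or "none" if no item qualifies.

Target compaction = [Wed 21:00, Fri 07:00].
audit [Tue 10:00, Thu 11:00] → overlaps → candidate.
design_review [Tue 13:00, Thu 13:00] → overlaps → candidate.
ingest [Tue 06:00, Tue 21:00] → before → excluded.
qa_pass [Thu 13:00, Fri 07:00] → finishes → candidate.
rehearsal [Sat 00:00, Sat 20:00] → after → excluded.
snapshot [Tue 06:00, Fri 16:00] → contains → candidate.
triage [Thu 15:00, Fri 15:00] → overlapped-by → candidate.
Among candidates, latest start is Thu 15:00 → triage.

triage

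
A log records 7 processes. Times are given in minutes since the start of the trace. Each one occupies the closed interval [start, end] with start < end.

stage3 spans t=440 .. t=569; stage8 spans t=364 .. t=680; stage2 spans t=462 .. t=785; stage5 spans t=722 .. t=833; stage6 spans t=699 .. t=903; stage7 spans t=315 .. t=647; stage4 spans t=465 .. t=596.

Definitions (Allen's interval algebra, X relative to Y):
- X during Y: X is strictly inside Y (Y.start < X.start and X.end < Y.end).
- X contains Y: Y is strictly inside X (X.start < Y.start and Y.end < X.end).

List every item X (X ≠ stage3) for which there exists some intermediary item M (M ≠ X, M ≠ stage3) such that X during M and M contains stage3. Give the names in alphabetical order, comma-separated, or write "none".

stage4

Target stage3 = [t=440, t=569].
Intermediaries M with M contains stage3: stage7, stage8.
Via stage7 — items with X during stage7: stage4.
Via stage8 — items with X during stage8: stage4.
Union: stage4.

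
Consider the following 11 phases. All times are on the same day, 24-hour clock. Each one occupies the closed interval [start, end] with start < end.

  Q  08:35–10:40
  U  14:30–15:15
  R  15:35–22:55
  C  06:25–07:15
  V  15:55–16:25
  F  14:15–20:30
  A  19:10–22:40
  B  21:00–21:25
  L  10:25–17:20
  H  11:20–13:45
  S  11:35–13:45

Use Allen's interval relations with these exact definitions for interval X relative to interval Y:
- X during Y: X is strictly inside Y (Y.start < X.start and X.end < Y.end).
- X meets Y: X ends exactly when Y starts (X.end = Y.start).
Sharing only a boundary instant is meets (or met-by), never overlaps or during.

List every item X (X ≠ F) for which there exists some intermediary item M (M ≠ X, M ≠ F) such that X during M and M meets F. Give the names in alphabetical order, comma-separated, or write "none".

Target F = [14:15, 20:30].
Intermediaries M with M meets F: none.
Union: none.

none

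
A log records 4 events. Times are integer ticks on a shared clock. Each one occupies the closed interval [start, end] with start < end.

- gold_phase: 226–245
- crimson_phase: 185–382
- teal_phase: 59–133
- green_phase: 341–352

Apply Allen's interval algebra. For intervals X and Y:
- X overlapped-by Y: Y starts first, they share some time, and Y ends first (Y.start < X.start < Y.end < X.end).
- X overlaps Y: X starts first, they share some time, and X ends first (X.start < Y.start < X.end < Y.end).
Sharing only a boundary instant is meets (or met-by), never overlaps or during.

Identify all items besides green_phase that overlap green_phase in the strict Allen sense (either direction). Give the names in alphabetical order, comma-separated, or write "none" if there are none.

none

Target green_phase = [341, 352].
crimson_phase [185, 382] → contains → no.
gold_phase [226, 245] → before → no.
teal_phase [59, 133] → before → no.
Result: none.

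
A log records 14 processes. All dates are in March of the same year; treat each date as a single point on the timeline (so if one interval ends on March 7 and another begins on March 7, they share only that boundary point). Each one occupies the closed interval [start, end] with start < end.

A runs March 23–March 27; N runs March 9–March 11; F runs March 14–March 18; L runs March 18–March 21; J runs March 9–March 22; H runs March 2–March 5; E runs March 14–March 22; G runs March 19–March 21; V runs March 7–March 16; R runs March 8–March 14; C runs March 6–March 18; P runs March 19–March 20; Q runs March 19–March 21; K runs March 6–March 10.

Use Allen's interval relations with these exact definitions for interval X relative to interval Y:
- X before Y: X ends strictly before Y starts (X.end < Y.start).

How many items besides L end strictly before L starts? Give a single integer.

Target L = [March 18, March 21].
A [March 23, March 27] → after → no.
C [March 6, March 18] → meets → no.
E [March 14, March 22] → contains → no.
F [March 14, March 18] → meets → no.
G [March 19, March 21] → finishes → no.
H [March 2, March 5] → before → counts.
J [March 9, March 22] → contains → no.
K [March 6, March 10] → before → counts.
N [March 9, March 11] → before → counts.
P [March 19, March 20] → during → no.
Q [March 19, March 21] → finishes → no.
R [March 8, March 14] → before → counts.
V [March 7, March 16] → before → counts.
Total: 5.

5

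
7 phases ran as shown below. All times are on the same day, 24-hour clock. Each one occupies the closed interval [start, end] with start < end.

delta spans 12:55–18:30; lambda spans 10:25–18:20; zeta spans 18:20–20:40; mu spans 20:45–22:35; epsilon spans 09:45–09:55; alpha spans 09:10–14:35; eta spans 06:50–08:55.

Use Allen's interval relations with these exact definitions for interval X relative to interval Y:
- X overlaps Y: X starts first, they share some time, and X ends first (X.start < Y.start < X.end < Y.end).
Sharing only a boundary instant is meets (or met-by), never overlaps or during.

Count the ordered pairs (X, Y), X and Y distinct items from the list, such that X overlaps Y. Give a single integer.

4

Checking all 42 ordered pairs for relation 'overlaps'; matching pairs in alphabetical order:
(alpha, delta): alpha overlaps delta ✓
(alpha, lambda): alpha overlaps lambda ✓
(delta, zeta): delta overlaps zeta ✓
(lambda, delta): lambda overlaps delta ✓
Count: 4.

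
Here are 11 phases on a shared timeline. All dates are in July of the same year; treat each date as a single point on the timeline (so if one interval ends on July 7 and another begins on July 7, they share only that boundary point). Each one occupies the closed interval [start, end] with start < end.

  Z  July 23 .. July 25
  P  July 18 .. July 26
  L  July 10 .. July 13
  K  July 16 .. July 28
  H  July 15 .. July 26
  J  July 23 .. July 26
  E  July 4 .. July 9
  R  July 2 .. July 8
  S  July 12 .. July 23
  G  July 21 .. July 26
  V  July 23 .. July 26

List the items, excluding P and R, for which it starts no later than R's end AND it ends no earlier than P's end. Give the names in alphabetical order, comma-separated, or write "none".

none

Conditions: its start is no later than R's end (X.start <= July 8) AND its end is no earlier than P's end (X.end >= July 26).
E: start July 4 <= July 8? ✓; end July 9 >= July 26? ✗ → no.
G: start July 21 <= July 8? ✗; end July 26 >= July 26? ✓ → no.
H: start July 15 <= July 8? ✗; end July 26 >= July 26? ✓ → no.
J: start July 23 <= July 8? ✗; end July 26 >= July 26? ✓ → no.
K: start July 16 <= July 8? ✗; end July 28 >= July 26? ✓ → no.
L: start July 10 <= July 8? ✗; end July 13 >= July 26? ✗ → no.
S: start July 12 <= July 8? ✗; end July 23 >= July 26? ✗ → no.
V: start July 23 <= July 8? ✗; end July 26 >= July 26? ✓ → no.
Z: start July 23 <= July 8? ✗; end July 25 >= July 26? ✗ → no.
Result: none.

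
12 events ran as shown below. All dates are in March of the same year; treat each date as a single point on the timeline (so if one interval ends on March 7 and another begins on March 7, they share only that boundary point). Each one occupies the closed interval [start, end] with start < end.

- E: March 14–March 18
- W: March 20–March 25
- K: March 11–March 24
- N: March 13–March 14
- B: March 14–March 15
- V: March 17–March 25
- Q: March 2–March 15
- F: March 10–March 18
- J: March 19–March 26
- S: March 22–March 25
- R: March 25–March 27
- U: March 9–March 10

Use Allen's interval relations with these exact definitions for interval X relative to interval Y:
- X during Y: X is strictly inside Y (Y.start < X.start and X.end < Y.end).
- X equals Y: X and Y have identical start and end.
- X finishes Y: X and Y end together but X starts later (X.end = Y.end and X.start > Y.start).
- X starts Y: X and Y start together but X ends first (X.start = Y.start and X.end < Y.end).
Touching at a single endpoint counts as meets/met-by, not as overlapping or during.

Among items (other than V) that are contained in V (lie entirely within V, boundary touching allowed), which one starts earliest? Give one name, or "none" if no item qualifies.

W

Target V = [March 17, March 25].
B [March 14, March 15] → before → excluded.
E [March 14, March 18] → overlaps → excluded.
F [March 10, March 18] → overlaps → excluded.
J [March 19, March 26] → overlapped-by → excluded.
K [March 11, March 24] → overlaps → excluded.
N [March 13, March 14] → before → excluded.
Q [March 2, March 15] → before → excluded.
R [March 25, March 27] → met-by → excluded.
S [March 22, March 25] → finishes → candidate.
U [March 9, March 10] → before → excluded.
W [March 20, March 25] → finishes → candidate.
Among candidates, earliest start is March 20 → W.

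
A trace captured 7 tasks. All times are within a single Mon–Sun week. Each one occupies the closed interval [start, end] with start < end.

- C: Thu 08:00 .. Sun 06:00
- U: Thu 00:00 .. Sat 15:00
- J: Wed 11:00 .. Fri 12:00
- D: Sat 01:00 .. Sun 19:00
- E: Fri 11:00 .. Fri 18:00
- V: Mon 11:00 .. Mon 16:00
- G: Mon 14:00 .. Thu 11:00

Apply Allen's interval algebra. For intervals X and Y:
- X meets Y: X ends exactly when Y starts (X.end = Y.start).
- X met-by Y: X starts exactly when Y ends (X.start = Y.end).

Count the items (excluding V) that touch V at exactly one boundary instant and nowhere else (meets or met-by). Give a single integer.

Target V = [Mon 11:00, Mon 16:00].
C [Thu 08:00, Sun 06:00] → after → no.
D [Sat 01:00, Sun 19:00] → after → no.
E [Fri 11:00, Fri 18:00] → after → no.
G [Mon 14:00, Thu 11:00] → overlapped-by → no.
J [Wed 11:00, Fri 12:00] → after → no.
U [Thu 00:00, Sat 15:00] → after → no.
Total: 0.

0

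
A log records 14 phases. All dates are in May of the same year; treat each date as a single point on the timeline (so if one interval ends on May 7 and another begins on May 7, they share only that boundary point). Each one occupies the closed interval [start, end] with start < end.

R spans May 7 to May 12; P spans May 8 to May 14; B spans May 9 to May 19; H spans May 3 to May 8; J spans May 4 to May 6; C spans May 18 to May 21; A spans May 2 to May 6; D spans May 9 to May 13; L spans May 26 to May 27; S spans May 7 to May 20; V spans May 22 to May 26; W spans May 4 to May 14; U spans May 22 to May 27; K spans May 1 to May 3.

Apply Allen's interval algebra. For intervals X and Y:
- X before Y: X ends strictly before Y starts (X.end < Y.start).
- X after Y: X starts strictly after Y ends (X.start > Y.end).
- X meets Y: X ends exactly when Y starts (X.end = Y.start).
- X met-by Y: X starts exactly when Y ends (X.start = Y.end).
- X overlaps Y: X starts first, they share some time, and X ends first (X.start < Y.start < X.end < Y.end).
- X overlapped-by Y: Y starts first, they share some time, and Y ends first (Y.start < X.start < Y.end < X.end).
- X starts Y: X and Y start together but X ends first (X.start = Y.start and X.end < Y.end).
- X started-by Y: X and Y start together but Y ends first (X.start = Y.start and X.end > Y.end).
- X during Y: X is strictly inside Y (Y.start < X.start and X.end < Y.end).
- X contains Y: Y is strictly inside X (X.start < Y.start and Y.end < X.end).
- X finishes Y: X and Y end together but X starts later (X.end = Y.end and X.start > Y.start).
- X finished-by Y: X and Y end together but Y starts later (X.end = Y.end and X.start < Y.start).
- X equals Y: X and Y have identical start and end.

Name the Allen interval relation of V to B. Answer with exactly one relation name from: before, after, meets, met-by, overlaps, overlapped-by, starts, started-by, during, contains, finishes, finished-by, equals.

V = [May 22, May 26]; B = [May 9, May 19].
Compare endpoints: V.start > B.start, V.start > B.end, V.end > B.start, V.end > B.end.
That pattern is 'after'.

after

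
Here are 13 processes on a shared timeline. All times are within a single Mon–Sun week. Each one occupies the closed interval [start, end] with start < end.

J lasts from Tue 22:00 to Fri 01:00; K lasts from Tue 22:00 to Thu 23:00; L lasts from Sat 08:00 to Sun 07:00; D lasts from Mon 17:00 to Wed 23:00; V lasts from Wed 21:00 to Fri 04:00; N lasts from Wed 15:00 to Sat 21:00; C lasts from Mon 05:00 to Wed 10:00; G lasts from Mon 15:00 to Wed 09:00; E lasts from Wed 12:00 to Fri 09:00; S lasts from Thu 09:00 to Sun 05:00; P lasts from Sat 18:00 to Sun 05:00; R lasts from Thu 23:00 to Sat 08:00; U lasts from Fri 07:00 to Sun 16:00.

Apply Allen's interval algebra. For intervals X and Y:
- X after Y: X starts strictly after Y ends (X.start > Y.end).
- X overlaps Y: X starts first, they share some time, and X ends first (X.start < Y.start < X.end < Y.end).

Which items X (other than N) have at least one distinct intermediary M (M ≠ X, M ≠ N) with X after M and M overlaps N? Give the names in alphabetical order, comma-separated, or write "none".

Target N = [Wed 15:00, Sat 21:00].
Intermediaries M with M overlaps N: D, E, J, K.
Via D — items with X after D: L, P, R, S, U.
Via E — items with X after E: L, P.
Via J — items with X after J: L, P, U.
Via K — items with X after K: L, P, U.
Union: L, P, R, S, U.

L, P, R, S, U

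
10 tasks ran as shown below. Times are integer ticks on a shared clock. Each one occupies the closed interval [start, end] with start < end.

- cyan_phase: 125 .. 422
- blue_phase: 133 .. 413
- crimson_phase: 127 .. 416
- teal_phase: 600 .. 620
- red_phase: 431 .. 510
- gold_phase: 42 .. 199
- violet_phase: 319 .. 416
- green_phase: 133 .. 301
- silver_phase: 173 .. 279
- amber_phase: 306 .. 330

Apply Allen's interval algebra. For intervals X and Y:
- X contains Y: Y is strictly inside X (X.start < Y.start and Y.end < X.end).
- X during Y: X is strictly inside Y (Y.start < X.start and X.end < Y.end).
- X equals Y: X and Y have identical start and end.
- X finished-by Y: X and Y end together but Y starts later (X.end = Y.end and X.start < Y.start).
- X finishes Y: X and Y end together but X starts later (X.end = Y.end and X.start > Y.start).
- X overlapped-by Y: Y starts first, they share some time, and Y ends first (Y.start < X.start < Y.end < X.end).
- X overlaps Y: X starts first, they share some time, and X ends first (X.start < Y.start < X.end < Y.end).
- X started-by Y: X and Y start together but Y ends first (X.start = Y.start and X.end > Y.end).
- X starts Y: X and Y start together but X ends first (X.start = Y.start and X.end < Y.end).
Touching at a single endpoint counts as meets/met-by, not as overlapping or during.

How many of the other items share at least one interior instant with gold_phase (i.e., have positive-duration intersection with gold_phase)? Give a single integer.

Target gold_phase = [42, 199].
amber_phase [306, 330] → after → no.
blue_phase [133, 413] → overlapped-by → counts.
crimson_phase [127, 416] → overlapped-by → counts.
cyan_phase [125, 422] → overlapped-by → counts.
green_phase [133, 301] → overlapped-by → counts.
red_phase [431, 510] → after → no.
silver_phase [173, 279] → overlapped-by → counts.
teal_phase [600, 620] → after → no.
violet_phase [319, 416] → after → no.
Total: 5.

5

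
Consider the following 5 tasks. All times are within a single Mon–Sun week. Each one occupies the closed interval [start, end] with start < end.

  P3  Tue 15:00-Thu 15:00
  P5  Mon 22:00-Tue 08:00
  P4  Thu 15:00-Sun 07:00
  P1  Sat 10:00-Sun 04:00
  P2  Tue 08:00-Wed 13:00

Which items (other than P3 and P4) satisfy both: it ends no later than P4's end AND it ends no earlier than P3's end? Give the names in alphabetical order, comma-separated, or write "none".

P1

Conditions: its end is no later than P4's end (X.end <= Sun 07:00) AND its end is no earlier than P3's end (X.end >= Thu 15:00).
P1: end Sun 04:00 <= Sun 07:00? ✓; end Sun 04:00 >= Thu 15:00? ✓ → yes.
P2: end Wed 13:00 <= Sun 07:00? ✓; end Wed 13:00 >= Thu 15:00? ✗ → no.
P5: end Tue 08:00 <= Sun 07:00? ✓; end Tue 08:00 >= Thu 15:00? ✗ → no.
Result: P1.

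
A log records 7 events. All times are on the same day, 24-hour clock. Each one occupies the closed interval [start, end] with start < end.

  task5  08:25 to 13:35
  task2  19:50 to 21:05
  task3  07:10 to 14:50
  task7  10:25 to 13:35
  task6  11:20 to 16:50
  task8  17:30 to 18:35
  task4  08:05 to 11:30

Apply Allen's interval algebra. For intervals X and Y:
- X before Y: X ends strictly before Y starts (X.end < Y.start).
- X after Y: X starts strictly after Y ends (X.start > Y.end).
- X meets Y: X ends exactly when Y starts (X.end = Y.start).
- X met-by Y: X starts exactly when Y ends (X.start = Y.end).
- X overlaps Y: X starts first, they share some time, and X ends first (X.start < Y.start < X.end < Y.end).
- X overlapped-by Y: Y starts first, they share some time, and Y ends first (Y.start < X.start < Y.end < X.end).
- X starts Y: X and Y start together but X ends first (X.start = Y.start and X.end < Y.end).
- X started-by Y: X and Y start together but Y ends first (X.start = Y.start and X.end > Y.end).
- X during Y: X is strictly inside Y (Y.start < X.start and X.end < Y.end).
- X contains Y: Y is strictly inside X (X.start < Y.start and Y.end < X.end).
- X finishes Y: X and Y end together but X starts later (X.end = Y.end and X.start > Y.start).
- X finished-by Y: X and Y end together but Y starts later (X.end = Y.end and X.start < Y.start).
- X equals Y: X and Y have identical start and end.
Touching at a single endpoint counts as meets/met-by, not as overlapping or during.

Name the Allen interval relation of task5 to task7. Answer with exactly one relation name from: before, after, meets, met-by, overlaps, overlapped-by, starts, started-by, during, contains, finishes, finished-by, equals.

finished-by

task5 = [08:25, 13:35]; task7 = [10:25, 13:35].
Compare endpoints: task5.start < task7.start, task5.start < task7.end, task5.end > task7.start, task5.end = task7.end.
That pattern is 'finished-by'.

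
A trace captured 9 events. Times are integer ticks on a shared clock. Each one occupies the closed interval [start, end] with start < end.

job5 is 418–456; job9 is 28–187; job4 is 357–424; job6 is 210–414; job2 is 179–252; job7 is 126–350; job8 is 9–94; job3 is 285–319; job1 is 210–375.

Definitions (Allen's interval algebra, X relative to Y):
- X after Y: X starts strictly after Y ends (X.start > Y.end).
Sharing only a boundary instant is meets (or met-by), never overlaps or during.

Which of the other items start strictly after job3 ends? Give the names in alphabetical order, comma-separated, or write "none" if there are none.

job4, job5

Target job3 = [285, 319].
job1 [210, 375] → contains → no.
job2 [179, 252] → before → no.
job4 [357, 424] → after → yes.
job5 [418, 456] → after → yes.
job6 [210, 414] → contains → no.
job7 [126, 350] → contains → no.
job8 [9, 94] → before → no.
job9 [28, 187] → before → no.
Result: job4, job5.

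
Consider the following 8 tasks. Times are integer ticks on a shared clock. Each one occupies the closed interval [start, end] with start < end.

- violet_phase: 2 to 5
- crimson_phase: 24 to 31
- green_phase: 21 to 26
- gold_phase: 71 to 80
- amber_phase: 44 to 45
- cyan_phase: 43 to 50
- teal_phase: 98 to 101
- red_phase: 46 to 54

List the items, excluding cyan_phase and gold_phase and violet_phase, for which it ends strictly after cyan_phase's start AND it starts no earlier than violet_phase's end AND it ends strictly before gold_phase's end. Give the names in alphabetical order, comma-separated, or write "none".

Conditions: its end is strictly after cyan_phase's start (X.end > 43) AND its start is no earlier than violet_phase's end (X.start >= 5) AND its end is strictly before gold_phase's end (X.end < 80).
amber_phase: end 45 > 43? ✓; start 44 >= 5? ✓; end 45 < 80? ✓ → yes.
crimson_phase: end 31 > 43? ✗; start 24 >= 5? ✓; end 31 < 80? ✓ → no.
green_phase: end 26 > 43? ✗; start 21 >= 5? ✓; end 26 < 80? ✓ → no.
red_phase: end 54 > 43? ✓; start 46 >= 5? ✓; end 54 < 80? ✓ → yes.
teal_phase: end 101 > 43? ✓; start 98 >= 5? ✓; end 101 < 80? ✗ → no.
Result: amber_phase, red_phase.

amber_phase, red_phase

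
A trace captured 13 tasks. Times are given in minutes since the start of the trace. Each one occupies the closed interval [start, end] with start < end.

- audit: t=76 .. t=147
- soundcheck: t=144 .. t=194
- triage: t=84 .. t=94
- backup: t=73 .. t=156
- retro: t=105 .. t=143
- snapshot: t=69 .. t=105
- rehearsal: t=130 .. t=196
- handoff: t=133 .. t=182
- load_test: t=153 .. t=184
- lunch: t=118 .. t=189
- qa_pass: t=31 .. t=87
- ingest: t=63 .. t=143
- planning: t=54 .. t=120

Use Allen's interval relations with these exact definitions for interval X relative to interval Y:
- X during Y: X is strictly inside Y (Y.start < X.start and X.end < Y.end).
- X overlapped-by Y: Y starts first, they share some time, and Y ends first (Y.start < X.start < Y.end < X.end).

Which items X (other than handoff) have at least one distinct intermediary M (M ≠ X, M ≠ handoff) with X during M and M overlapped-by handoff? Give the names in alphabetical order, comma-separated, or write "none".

load_test

Target handoff = [t=133, t=182].
Intermediaries M with M overlapped-by handoff: load_test, soundcheck.
Via load_test — items with X during load_test: none.
Via soundcheck — items with X during soundcheck: load_test.
Union: load_test.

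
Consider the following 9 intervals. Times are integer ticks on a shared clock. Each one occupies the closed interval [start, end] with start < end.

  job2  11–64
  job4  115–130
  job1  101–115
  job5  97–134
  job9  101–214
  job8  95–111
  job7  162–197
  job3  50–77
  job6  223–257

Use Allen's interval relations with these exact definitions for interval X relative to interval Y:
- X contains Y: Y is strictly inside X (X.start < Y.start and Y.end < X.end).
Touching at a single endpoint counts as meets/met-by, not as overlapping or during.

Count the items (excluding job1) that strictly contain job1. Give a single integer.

1

Target job1 = [101, 115].
job2 [11, 64] → before → no.
job3 [50, 77] → before → no.
job4 [115, 130] → met-by → no.
job5 [97, 134] → contains → counts.
job6 [223, 257] → after → no.
job7 [162, 197] → after → no.
job8 [95, 111] → overlaps → no.
job9 [101, 214] → started-by → no.
Total: 1.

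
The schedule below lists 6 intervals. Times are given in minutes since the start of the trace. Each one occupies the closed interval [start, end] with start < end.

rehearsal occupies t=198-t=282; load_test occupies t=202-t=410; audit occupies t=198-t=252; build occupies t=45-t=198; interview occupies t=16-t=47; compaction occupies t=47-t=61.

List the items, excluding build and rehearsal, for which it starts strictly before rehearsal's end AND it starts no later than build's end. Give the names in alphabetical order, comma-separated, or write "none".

Conditions: its start is strictly before rehearsal's end (X.start < t=282) AND its start is no later than build's end (X.start <= t=198).
audit: start t=198 < t=282? ✓; start t=198 <= t=198? ✓ → yes.
compaction: start t=47 < t=282? ✓; start t=47 <= t=198? ✓ → yes.
interview: start t=16 < t=282? ✓; start t=16 <= t=198? ✓ → yes.
load_test: start t=202 < t=282? ✓; start t=202 <= t=198? ✗ → no.
Result: audit, compaction, interview.

audit, compaction, interview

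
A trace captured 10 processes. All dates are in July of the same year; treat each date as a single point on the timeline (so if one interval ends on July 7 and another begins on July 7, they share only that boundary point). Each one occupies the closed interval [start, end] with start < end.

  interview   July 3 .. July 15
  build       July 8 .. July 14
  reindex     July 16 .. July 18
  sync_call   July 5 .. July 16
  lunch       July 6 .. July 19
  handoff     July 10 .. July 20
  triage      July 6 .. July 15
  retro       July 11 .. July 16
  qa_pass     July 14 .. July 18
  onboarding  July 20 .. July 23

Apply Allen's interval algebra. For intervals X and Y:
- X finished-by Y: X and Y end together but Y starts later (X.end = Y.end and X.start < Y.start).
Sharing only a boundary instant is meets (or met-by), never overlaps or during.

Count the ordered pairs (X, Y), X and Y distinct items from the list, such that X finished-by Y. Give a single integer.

Checking all 90 ordered pairs for relation 'finished-by'; matching pairs in alphabetical order:
(interview, triage): interview finished-by triage ✓
(qa_pass, reindex): qa_pass finished-by reindex ✓
(sync_call, retro): sync_call finished-by retro ✓
Count: 3.

3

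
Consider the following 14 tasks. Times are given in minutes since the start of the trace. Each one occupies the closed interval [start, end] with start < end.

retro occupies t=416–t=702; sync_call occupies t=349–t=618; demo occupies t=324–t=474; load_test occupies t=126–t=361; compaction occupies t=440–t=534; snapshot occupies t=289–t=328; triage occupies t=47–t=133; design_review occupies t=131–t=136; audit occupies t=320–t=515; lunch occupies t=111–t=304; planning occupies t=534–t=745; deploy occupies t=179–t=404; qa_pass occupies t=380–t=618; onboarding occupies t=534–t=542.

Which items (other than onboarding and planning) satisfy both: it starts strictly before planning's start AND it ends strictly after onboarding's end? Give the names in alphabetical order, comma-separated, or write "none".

Conditions: its start is strictly before planning's start (X.start < t=534) AND its end is strictly after onboarding's end (X.end > t=542).
audit: start t=320 < t=534? ✓; end t=515 > t=542? ✗ → no.
compaction: start t=440 < t=534? ✓; end t=534 > t=542? ✗ → no.
demo: start t=324 < t=534? ✓; end t=474 > t=542? ✗ → no.
deploy: start t=179 < t=534? ✓; end t=404 > t=542? ✗ → no.
design_review: start t=131 < t=534? ✓; end t=136 > t=542? ✗ → no.
load_test: start t=126 < t=534? ✓; end t=361 > t=542? ✗ → no.
lunch: start t=111 < t=534? ✓; end t=304 > t=542? ✗ → no.
qa_pass: start t=380 < t=534? ✓; end t=618 > t=542? ✓ → yes.
retro: start t=416 < t=534? ✓; end t=702 > t=542? ✓ → yes.
snapshot: start t=289 < t=534? ✓; end t=328 > t=542? ✗ → no.
sync_call: start t=349 < t=534? ✓; end t=618 > t=542? ✓ → yes.
triage: start t=47 < t=534? ✓; end t=133 > t=542? ✗ → no.
Result: qa_pass, retro, sync_call.

qa_pass, retro, sync_call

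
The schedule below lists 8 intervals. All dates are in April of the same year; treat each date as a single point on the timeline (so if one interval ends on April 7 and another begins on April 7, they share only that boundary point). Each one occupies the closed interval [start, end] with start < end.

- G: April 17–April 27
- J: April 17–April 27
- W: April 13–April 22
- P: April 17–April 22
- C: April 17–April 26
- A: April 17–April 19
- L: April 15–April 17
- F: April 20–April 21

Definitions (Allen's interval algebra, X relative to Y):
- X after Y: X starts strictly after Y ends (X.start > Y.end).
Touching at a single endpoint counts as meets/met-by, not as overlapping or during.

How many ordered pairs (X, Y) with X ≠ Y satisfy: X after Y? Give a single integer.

2

Checking all 56 ordered pairs for relation 'after'; matching pairs in alphabetical order:
(F, A): F after A ✓
(F, L): F after L ✓
Count: 2.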